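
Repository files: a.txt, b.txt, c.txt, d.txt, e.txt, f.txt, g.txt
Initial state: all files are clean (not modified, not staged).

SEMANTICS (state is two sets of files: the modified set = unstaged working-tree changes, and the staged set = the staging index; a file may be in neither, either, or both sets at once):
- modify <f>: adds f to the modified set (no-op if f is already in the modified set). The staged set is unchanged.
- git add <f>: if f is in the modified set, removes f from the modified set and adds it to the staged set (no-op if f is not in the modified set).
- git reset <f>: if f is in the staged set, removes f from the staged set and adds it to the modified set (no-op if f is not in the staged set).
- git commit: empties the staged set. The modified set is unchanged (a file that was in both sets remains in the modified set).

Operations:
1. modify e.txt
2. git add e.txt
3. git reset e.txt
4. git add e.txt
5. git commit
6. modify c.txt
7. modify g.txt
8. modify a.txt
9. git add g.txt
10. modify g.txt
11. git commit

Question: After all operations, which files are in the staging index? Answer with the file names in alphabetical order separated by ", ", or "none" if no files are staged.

Answer: none

Derivation:
After op 1 (modify e.txt): modified={e.txt} staged={none}
After op 2 (git add e.txt): modified={none} staged={e.txt}
After op 3 (git reset e.txt): modified={e.txt} staged={none}
After op 4 (git add e.txt): modified={none} staged={e.txt}
After op 5 (git commit): modified={none} staged={none}
After op 6 (modify c.txt): modified={c.txt} staged={none}
After op 7 (modify g.txt): modified={c.txt, g.txt} staged={none}
After op 8 (modify a.txt): modified={a.txt, c.txt, g.txt} staged={none}
After op 9 (git add g.txt): modified={a.txt, c.txt} staged={g.txt}
After op 10 (modify g.txt): modified={a.txt, c.txt, g.txt} staged={g.txt}
After op 11 (git commit): modified={a.txt, c.txt, g.txt} staged={none}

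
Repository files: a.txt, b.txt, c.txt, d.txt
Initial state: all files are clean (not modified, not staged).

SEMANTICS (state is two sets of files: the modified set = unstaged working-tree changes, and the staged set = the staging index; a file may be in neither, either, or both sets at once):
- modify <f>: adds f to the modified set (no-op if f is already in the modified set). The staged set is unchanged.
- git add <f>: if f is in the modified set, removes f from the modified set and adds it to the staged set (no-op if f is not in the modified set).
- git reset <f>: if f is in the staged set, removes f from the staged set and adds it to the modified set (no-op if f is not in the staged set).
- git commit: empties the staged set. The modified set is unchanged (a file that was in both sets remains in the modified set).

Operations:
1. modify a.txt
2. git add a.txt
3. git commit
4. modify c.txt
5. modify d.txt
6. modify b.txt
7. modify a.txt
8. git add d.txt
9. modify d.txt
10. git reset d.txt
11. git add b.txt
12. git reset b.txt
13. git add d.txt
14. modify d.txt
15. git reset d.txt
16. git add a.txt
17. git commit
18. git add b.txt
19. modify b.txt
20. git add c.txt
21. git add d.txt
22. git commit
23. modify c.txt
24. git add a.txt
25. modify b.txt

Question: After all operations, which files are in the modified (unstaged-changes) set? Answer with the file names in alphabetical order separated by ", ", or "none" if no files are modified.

Answer: b.txt, c.txt

Derivation:
After op 1 (modify a.txt): modified={a.txt} staged={none}
After op 2 (git add a.txt): modified={none} staged={a.txt}
After op 3 (git commit): modified={none} staged={none}
After op 4 (modify c.txt): modified={c.txt} staged={none}
After op 5 (modify d.txt): modified={c.txt, d.txt} staged={none}
After op 6 (modify b.txt): modified={b.txt, c.txt, d.txt} staged={none}
After op 7 (modify a.txt): modified={a.txt, b.txt, c.txt, d.txt} staged={none}
After op 8 (git add d.txt): modified={a.txt, b.txt, c.txt} staged={d.txt}
After op 9 (modify d.txt): modified={a.txt, b.txt, c.txt, d.txt} staged={d.txt}
After op 10 (git reset d.txt): modified={a.txt, b.txt, c.txt, d.txt} staged={none}
After op 11 (git add b.txt): modified={a.txt, c.txt, d.txt} staged={b.txt}
After op 12 (git reset b.txt): modified={a.txt, b.txt, c.txt, d.txt} staged={none}
After op 13 (git add d.txt): modified={a.txt, b.txt, c.txt} staged={d.txt}
After op 14 (modify d.txt): modified={a.txt, b.txt, c.txt, d.txt} staged={d.txt}
After op 15 (git reset d.txt): modified={a.txt, b.txt, c.txt, d.txt} staged={none}
After op 16 (git add a.txt): modified={b.txt, c.txt, d.txt} staged={a.txt}
After op 17 (git commit): modified={b.txt, c.txt, d.txt} staged={none}
After op 18 (git add b.txt): modified={c.txt, d.txt} staged={b.txt}
After op 19 (modify b.txt): modified={b.txt, c.txt, d.txt} staged={b.txt}
After op 20 (git add c.txt): modified={b.txt, d.txt} staged={b.txt, c.txt}
After op 21 (git add d.txt): modified={b.txt} staged={b.txt, c.txt, d.txt}
After op 22 (git commit): modified={b.txt} staged={none}
After op 23 (modify c.txt): modified={b.txt, c.txt} staged={none}
After op 24 (git add a.txt): modified={b.txt, c.txt} staged={none}
After op 25 (modify b.txt): modified={b.txt, c.txt} staged={none}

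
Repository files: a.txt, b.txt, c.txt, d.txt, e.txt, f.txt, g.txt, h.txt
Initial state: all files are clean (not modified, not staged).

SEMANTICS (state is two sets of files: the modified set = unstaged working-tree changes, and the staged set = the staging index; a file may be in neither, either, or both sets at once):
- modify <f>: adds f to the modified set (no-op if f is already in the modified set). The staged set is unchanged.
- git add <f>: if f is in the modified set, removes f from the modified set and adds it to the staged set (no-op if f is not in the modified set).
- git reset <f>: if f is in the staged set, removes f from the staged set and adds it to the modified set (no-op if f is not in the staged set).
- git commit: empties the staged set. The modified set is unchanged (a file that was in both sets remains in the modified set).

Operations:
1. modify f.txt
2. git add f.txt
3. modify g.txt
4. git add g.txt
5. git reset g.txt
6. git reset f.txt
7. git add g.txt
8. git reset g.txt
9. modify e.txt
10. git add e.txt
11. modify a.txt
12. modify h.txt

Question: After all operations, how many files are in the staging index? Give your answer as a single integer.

Answer: 1

Derivation:
After op 1 (modify f.txt): modified={f.txt} staged={none}
After op 2 (git add f.txt): modified={none} staged={f.txt}
After op 3 (modify g.txt): modified={g.txt} staged={f.txt}
After op 4 (git add g.txt): modified={none} staged={f.txt, g.txt}
After op 5 (git reset g.txt): modified={g.txt} staged={f.txt}
After op 6 (git reset f.txt): modified={f.txt, g.txt} staged={none}
After op 7 (git add g.txt): modified={f.txt} staged={g.txt}
After op 8 (git reset g.txt): modified={f.txt, g.txt} staged={none}
After op 9 (modify e.txt): modified={e.txt, f.txt, g.txt} staged={none}
After op 10 (git add e.txt): modified={f.txt, g.txt} staged={e.txt}
After op 11 (modify a.txt): modified={a.txt, f.txt, g.txt} staged={e.txt}
After op 12 (modify h.txt): modified={a.txt, f.txt, g.txt, h.txt} staged={e.txt}
Final staged set: {e.txt} -> count=1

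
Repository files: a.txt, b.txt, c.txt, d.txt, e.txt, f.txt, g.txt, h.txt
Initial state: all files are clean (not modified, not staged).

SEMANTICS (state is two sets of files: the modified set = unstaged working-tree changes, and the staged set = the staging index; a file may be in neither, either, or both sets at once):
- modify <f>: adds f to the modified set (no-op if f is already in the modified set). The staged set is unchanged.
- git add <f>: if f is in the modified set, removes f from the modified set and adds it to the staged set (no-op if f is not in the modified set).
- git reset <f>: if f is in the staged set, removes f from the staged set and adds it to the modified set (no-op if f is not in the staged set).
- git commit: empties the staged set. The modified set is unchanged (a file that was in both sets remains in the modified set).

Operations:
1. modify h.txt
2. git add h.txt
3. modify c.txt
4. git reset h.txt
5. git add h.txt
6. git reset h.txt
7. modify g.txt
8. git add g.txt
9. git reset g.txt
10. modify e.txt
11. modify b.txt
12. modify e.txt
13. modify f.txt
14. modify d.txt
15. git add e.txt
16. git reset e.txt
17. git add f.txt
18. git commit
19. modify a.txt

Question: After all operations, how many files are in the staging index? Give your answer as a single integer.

Answer: 0

Derivation:
After op 1 (modify h.txt): modified={h.txt} staged={none}
After op 2 (git add h.txt): modified={none} staged={h.txt}
After op 3 (modify c.txt): modified={c.txt} staged={h.txt}
After op 4 (git reset h.txt): modified={c.txt, h.txt} staged={none}
After op 5 (git add h.txt): modified={c.txt} staged={h.txt}
After op 6 (git reset h.txt): modified={c.txt, h.txt} staged={none}
After op 7 (modify g.txt): modified={c.txt, g.txt, h.txt} staged={none}
After op 8 (git add g.txt): modified={c.txt, h.txt} staged={g.txt}
After op 9 (git reset g.txt): modified={c.txt, g.txt, h.txt} staged={none}
After op 10 (modify e.txt): modified={c.txt, e.txt, g.txt, h.txt} staged={none}
After op 11 (modify b.txt): modified={b.txt, c.txt, e.txt, g.txt, h.txt} staged={none}
After op 12 (modify e.txt): modified={b.txt, c.txt, e.txt, g.txt, h.txt} staged={none}
After op 13 (modify f.txt): modified={b.txt, c.txt, e.txt, f.txt, g.txt, h.txt} staged={none}
After op 14 (modify d.txt): modified={b.txt, c.txt, d.txt, e.txt, f.txt, g.txt, h.txt} staged={none}
After op 15 (git add e.txt): modified={b.txt, c.txt, d.txt, f.txt, g.txt, h.txt} staged={e.txt}
After op 16 (git reset e.txt): modified={b.txt, c.txt, d.txt, e.txt, f.txt, g.txt, h.txt} staged={none}
After op 17 (git add f.txt): modified={b.txt, c.txt, d.txt, e.txt, g.txt, h.txt} staged={f.txt}
After op 18 (git commit): modified={b.txt, c.txt, d.txt, e.txt, g.txt, h.txt} staged={none}
After op 19 (modify a.txt): modified={a.txt, b.txt, c.txt, d.txt, e.txt, g.txt, h.txt} staged={none}
Final staged set: {none} -> count=0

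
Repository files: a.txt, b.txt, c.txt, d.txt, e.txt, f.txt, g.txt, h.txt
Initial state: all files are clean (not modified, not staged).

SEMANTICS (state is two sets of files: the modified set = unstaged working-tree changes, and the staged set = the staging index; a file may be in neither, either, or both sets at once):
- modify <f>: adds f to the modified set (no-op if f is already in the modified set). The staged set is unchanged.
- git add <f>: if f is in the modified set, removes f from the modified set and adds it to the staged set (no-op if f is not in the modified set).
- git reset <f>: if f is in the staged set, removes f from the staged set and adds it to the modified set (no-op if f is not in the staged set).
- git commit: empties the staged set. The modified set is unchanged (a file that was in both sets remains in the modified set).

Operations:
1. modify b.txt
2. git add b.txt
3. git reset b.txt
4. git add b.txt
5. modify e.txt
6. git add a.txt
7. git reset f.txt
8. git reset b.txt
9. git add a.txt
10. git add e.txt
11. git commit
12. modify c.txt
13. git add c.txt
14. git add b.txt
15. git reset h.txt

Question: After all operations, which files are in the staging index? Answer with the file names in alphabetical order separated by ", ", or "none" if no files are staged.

After op 1 (modify b.txt): modified={b.txt} staged={none}
After op 2 (git add b.txt): modified={none} staged={b.txt}
After op 3 (git reset b.txt): modified={b.txt} staged={none}
After op 4 (git add b.txt): modified={none} staged={b.txt}
After op 5 (modify e.txt): modified={e.txt} staged={b.txt}
After op 6 (git add a.txt): modified={e.txt} staged={b.txt}
After op 7 (git reset f.txt): modified={e.txt} staged={b.txt}
After op 8 (git reset b.txt): modified={b.txt, e.txt} staged={none}
After op 9 (git add a.txt): modified={b.txt, e.txt} staged={none}
After op 10 (git add e.txt): modified={b.txt} staged={e.txt}
After op 11 (git commit): modified={b.txt} staged={none}
After op 12 (modify c.txt): modified={b.txt, c.txt} staged={none}
After op 13 (git add c.txt): modified={b.txt} staged={c.txt}
After op 14 (git add b.txt): modified={none} staged={b.txt, c.txt}
After op 15 (git reset h.txt): modified={none} staged={b.txt, c.txt}

Answer: b.txt, c.txt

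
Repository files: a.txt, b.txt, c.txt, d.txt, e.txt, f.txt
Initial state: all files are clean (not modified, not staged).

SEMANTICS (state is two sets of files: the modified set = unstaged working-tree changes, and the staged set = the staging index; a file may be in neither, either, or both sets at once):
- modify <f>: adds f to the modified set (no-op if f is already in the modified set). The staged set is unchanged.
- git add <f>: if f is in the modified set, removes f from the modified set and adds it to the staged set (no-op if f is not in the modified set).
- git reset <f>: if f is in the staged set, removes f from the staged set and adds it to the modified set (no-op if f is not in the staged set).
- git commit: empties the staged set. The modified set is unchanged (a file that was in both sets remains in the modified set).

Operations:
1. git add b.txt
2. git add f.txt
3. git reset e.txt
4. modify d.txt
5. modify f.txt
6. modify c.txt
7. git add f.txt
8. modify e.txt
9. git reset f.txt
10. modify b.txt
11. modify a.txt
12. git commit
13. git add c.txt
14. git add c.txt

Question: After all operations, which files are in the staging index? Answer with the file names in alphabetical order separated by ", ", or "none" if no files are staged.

After op 1 (git add b.txt): modified={none} staged={none}
After op 2 (git add f.txt): modified={none} staged={none}
After op 3 (git reset e.txt): modified={none} staged={none}
After op 4 (modify d.txt): modified={d.txt} staged={none}
After op 5 (modify f.txt): modified={d.txt, f.txt} staged={none}
After op 6 (modify c.txt): modified={c.txt, d.txt, f.txt} staged={none}
After op 7 (git add f.txt): modified={c.txt, d.txt} staged={f.txt}
After op 8 (modify e.txt): modified={c.txt, d.txt, e.txt} staged={f.txt}
After op 9 (git reset f.txt): modified={c.txt, d.txt, e.txt, f.txt} staged={none}
After op 10 (modify b.txt): modified={b.txt, c.txt, d.txt, e.txt, f.txt} staged={none}
After op 11 (modify a.txt): modified={a.txt, b.txt, c.txt, d.txt, e.txt, f.txt} staged={none}
After op 12 (git commit): modified={a.txt, b.txt, c.txt, d.txt, e.txt, f.txt} staged={none}
After op 13 (git add c.txt): modified={a.txt, b.txt, d.txt, e.txt, f.txt} staged={c.txt}
After op 14 (git add c.txt): modified={a.txt, b.txt, d.txt, e.txt, f.txt} staged={c.txt}

Answer: c.txt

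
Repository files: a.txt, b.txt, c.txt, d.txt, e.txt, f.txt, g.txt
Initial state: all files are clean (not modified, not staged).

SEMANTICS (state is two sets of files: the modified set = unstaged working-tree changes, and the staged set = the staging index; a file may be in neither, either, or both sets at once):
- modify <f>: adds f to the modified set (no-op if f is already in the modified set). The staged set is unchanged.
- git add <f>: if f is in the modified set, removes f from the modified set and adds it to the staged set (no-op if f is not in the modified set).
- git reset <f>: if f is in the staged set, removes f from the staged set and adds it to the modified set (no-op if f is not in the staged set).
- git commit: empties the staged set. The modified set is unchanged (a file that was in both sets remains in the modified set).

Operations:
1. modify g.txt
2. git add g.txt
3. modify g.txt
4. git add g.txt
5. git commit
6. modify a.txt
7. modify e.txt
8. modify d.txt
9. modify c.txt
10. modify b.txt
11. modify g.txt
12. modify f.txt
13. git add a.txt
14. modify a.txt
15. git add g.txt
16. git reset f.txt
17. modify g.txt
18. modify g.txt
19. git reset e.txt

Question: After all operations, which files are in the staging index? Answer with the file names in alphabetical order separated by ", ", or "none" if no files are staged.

After op 1 (modify g.txt): modified={g.txt} staged={none}
After op 2 (git add g.txt): modified={none} staged={g.txt}
After op 3 (modify g.txt): modified={g.txt} staged={g.txt}
After op 4 (git add g.txt): modified={none} staged={g.txt}
After op 5 (git commit): modified={none} staged={none}
After op 6 (modify a.txt): modified={a.txt} staged={none}
After op 7 (modify e.txt): modified={a.txt, e.txt} staged={none}
After op 8 (modify d.txt): modified={a.txt, d.txt, e.txt} staged={none}
After op 9 (modify c.txt): modified={a.txt, c.txt, d.txt, e.txt} staged={none}
After op 10 (modify b.txt): modified={a.txt, b.txt, c.txt, d.txt, e.txt} staged={none}
After op 11 (modify g.txt): modified={a.txt, b.txt, c.txt, d.txt, e.txt, g.txt} staged={none}
After op 12 (modify f.txt): modified={a.txt, b.txt, c.txt, d.txt, e.txt, f.txt, g.txt} staged={none}
After op 13 (git add a.txt): modified={b.txt, c.txt, d.txt, e.txt, f.txt, g.txt} staged={a.txt}
After op 14 (modify a.txt): modified={a.txt, b.txt, c.txt, d.txt, e.txt, f.txt, g.txt} staged={a.txt}
After op 15 (git add g.txt): modified={a.txt, b.txt, c.txt, d.txt, e.txt, f.txt} staged={a.txt, g.txt}
After op 16 (git reset f.txt): modified={a.txt, b.txt, c.txt, d.txt, e.txt, f.txt} staged={a.txt, g.txt}
After op 17 (modify g.txt): modified={a.txt, b.txt, c.txt, d.txt, e.txt, f.txt, g.txt} staged={a.txt, g.txt}
After op 18 (modify g.txt): modified={a.txt, b.txt, c.txt, d.txt, e.txt, f.txt, g.txt} staged={a.txt, g.txt}
After op 19 (git reset e.txt): modified={a.txt, b.txt, c.txt, d.txt, e.txt, f.txt, g.txt} staged={a.txt, g.txt}

Answer: a.txt, g.txt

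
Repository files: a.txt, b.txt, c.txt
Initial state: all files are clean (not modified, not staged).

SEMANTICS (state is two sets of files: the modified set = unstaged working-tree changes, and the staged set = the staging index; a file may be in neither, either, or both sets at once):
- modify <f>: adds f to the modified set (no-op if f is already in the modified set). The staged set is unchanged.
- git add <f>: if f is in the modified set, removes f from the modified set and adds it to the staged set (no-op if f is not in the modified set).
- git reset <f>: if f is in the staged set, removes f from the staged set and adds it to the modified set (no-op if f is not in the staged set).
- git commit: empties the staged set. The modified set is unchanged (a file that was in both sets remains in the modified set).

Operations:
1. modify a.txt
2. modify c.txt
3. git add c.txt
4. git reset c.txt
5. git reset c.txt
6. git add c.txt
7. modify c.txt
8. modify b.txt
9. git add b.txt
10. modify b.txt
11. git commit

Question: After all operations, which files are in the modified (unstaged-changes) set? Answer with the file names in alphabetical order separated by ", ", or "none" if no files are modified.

After op 1 (modify a.txt): modified={a.txt} staged={none}
After op 2 (modify c.txt): modified={a.txt, c.txt} staged={none}
After op 3 (git add c.txt): modified={a.txt} staged={c.txt}
After op 4 (git reset c.txt): modified={a.txt, c.txt} staged={none}
After op 5 (git reset c.txt): modified={a.txt, c.txt} staged={none}
After op 6 (git add c.txt): modified={a.txt} staged={c.txt}
After op 7 (modify c.txt): modified={a.txt, c.txt} staged={c.txt}
After op 8 (modify b.txt): modified={a.txt, b.txt, c.txt} staged={c.txt}
After op 9 (git add b.txt): modified={a.txt, c.txt} staged={b.txt, c.txt}
After op 10 (modify b.txt): modified={a.txt, b.txt, c.txt} staged={b.txt, c.txt}
After op 11 (git commit): modified={a.txt, b.txt, c.txt} staged={none}

Answer: a.txt, b.txt, c.txt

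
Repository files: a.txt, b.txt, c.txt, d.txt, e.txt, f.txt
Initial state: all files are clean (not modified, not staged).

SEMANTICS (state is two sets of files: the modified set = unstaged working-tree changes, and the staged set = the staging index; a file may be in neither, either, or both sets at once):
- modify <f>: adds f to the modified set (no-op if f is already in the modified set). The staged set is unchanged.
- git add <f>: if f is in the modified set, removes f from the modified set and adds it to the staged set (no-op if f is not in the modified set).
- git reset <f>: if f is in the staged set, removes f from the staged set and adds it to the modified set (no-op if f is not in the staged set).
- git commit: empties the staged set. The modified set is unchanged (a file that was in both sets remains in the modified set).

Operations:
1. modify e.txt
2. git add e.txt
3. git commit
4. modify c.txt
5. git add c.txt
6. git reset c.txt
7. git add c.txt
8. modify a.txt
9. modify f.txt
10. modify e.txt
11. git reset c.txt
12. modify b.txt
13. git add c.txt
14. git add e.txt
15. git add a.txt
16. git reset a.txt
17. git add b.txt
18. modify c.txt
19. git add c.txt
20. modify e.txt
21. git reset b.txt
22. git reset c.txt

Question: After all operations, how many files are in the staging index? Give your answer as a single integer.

Answer: 1

Derivation:
After op 1 (modify e.txt): modified={e.txt} staged={none}
After op 2 (git add e.txt): modified={none} staged={e.txt}
After op 3 (git commit): modified={none} staged={none}
After op 4 (modify c.txt): modified={c.txt} staged={none}
After op 5 (git add c.txt): modified={none} staged={c.txt}
After op 6 (git reset c.txt): modified={c.txt} staged={none}
After op 7 (git add c.txt): modified={none} staged={c.txt}
After op 8 (modify a.txt): modified={a.txt} staged={c.txt}
After op 9 (modify f.txt): modified={a.txt, f.txt} staged={c.txt}
After op 10 (modify e.txt): modified={a.txt, e.txt, f.txt} staged={c.txt}
After op 11 (git reset c.txt): modified={a.txt, c.txt, e.txt, f.txt} staged={none}
After op 12 (modify b.txt): modified={a.txt, b.txt, c.txt, e.txt, f.txt} staged={none}
After op 13 (git add c.txt): modified={a.txt, b.txt, e.txt, f.txt} staged={c.txt}
After op 14 (git add e.txt): modified={a.txt, b.txt, f.txt} staged={c.txt, e.txt}
After op 15 (git add a.txt): modified={b.txt, f.txt} staged={a.txt, c.txt, e.txt}
After op 16 (git reset a.txt): modified={a.txt, b.txt, f.txt} staged={c.txt, e.txt}
After op 17 (git add b.txt): modified={a.txt, f.txt} staged={b.txt, c.txt, e.txt}
After op 18 (modify c.txt): modified={a.txt, c.txt, f.txt} staged={b.txt, c.txt, e.txt}
After op 19 (git add c.txt): modified={a.txt, f.txt} staged={b.txt, c.txt, e.txt}
After op 20 (modify e.txt): modified={a.txt, e.txt, f.txt} staged={b.txt, c.txt, e.txt}
After op 21 (git reset b.txt): modified={a.txt, b.txt, e.txt, f.txt} staged={c.txt, e.txt}
After op 22 (git reset c.txt): modified={a.txt, b.txt, c.txt, e.txt, f.txt} staged={e.txt}
Final staged set: {e.txt} -> count=1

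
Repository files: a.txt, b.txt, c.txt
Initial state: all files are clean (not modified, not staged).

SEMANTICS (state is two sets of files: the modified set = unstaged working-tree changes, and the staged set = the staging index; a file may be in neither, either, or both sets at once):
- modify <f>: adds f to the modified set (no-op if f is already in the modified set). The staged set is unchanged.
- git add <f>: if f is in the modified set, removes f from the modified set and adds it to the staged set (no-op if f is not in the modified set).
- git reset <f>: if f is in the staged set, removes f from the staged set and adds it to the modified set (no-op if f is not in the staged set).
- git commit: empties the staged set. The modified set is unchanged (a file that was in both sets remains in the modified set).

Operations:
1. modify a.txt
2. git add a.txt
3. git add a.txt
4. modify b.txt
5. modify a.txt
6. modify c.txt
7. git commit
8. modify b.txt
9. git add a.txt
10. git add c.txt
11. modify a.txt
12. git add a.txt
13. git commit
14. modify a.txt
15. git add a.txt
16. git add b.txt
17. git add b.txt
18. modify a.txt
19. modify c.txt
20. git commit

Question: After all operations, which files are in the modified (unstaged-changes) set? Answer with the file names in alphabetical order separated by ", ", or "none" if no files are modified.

Answer: a.txt, c.txt

Derivation:
After op 1 (modify a.txt): modified={a.txt} staged={none}
After op 2 (git add a.txt): modified={none} staged={a.txt}
After op 3 (git add a.txt): modified={none} staged={a.txt}
After op 4 (modify b.txt): modified={b.txt} staged={a.txt}
After op 5 (modify a.txt): modified={a.txt, b.txt} staged={a.txt}
After op 6 (modify c.txt): modified={a.txt, b.txt, c.txt} staged={a.txt}
After op 7 (git commit): modified={a.txt, b.txt, c.txt} staged={none}
After op 8 (modify b.txt): modified={a.txt, b.txt, c.txt} staged={none}
After op 9 (git add a.txt): modified={b.txt, c.txt} staged={a.txt}
After op 10 (git add c.txt): modified={b.txt} staged={a.txt, c.txt}
After op 11 (modify a.txt): modified={a.txt, b.txt} staged={a.txt, c.txt}
After op 12 (git add a.txt): modified={b.txt} staged={a.txt, c.txt}
After op 13 (git commit): modified={b.txt} staged={none}
After op 14 (modify a.txt): modified={a.txt, b.txt} staged={none}
After op 15 (git add a.txt): modified={b.txt} staged={a.txt}
After op 16 (git add b.txt): modified={none} staged={a.txt, b.txt}
After op 17 (git add b.txt): modified={none} staged={a.txt, b.txt}
After op 18 (modify a.txt): modified={a.txt} staged={a.txt, b.txt}
After op 19 (modify c.txt): modified={a.txt, c.txt} staged={a.txt, b.txt}
After op 20 (git commit): modified={a.txt, c.txt} staged={none}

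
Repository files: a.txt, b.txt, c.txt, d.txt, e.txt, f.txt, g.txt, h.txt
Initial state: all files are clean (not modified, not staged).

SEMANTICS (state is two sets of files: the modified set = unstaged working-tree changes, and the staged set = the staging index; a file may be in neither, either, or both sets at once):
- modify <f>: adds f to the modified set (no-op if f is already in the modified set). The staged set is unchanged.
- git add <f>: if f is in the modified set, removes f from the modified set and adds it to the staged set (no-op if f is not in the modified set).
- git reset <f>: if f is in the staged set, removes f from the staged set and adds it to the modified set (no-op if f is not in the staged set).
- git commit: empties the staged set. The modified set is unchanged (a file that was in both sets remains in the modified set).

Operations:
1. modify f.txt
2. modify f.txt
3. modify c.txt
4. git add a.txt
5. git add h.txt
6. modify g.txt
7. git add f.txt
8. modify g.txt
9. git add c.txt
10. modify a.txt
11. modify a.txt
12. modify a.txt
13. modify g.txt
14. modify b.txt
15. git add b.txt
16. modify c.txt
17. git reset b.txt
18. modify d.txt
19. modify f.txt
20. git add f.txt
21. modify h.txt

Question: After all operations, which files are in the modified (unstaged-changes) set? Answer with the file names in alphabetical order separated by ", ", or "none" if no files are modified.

After op 1 (modify f.txt): modified={f.txt} staged={none}
After op 2 (modify f.txt): modified={f.txt} staged={none}
After op 3 (modify c.txt): modified={c.txt, f.txt} staged={none}
After op 4 (git add a.txt): modified={c.txt, f.txt} staged={none}
After op 5 (git add h.txt): modified={c.txt, f.txt} staged={none}
After op 6 (modify g.txt): modified={c.txt, f.txt, g.txt} staged={none}
After op 7 (git add f.txt): modified={c.txt, g.txt} staged={f.txt}
After op 8 (modify g.txt): modified={c.txt, g.txt} staged={f.txt}
After op 9 (git add c.txt): modified={g.txt} staged={c.txt, f.txt}
After op 10 (modify a.txt): modified={a.txt, g.txt} staged={c.txt, f.txt}
After op 11 (modify a.txt): modified={a.txt, g.txt} staged={c.txt, f.txt}
After op 12 (modify a.txt): modified={a.txt, g.txt} staged={c.txt, f.txt}
After op 13 (modify g.txt): modified={a.txt, g.txt} staged={c.txt, f.txt}
After op 14 (modify b.txt): modified={a.txt, b.txt, g.txt} staged={c.txt, f.txt}
After op 15 (git add b.txt): modified={a.txt, g.txt} staged={b.txt, c.txt, f.txt}
After op 16 (modify c.txt): modified={a.txt, c.txt, g.txt} staged={b.txt, c.txt, f.txt}
After op 17 (git reset b.txt): modified={a.txt, b.txt, c.txt, g.txt} staged={c.txt, f.txt}
After op 18 (modify d.txt): modified={a.txt, b.txt, c.txt, d.txt, g.txt} staged={c.txt, f.txt}
After op 19 (modify f.txt): modified={a.txt, b.txt, c.txt, d.txt, f.txt, g.txt} staged={c.txt, f.txt}
After op 20 (git add f.txt): modified={a.txt, b.txt, c.txt, d.txt, g.txt} staged={c.txt, f.txt}
After op 21 (modify h.txt): modified={a.txt, b.txt, c.txt, d.txt, g.txt, h.txt} staged={c.txt, f.txt}

Answer: a.txt, b.txt, c.txt, d.txt, g.txt, h.txt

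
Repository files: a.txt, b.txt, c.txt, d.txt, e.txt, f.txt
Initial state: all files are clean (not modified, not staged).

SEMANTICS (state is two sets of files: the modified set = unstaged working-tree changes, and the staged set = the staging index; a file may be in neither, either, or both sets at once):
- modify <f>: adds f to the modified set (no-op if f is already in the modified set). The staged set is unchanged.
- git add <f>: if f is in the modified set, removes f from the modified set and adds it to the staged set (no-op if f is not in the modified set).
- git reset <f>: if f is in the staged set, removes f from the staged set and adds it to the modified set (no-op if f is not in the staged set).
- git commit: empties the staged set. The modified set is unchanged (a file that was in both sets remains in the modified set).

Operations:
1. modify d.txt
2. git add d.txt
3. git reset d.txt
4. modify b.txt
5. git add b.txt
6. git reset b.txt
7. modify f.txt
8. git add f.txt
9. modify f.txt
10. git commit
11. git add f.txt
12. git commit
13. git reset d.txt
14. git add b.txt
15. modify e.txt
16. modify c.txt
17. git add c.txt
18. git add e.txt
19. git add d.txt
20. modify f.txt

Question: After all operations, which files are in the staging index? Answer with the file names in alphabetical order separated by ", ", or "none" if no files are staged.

Answer: b.txt, c.txt, d.txt, e.txt

Derivation:
After op 1 (modify d.txt): modified={d.txt} staged={none}
After op 2 (git add d.txt): modified={none} staged={d.txt}
After op 3 (git reset d.txt): modified={d.txt} staged={none}
After op 4 (modify b.txt): modified={b.txt, d.txt} staged={none}
After op 5 (git add b.txt): modified={d.txt} staged={b.txt}
After op 6 (git reset b.txt): modified={b.txt, d.txt} staged={none}
After op 7 (modify f.txt): modified={b.txt, d.txt, f.txt} staged={none}
After op 8 (git add f.txt): modified={b.txt, d.txt} staged={f.txt}
After op 9 (modify f.txt): modified={b.txt, d.txt, f.txt} staged={f.txt}
After op 10 (git commit): modified={b.txt, d.txt, f.txt} staged={none}
After op 11 (git add f.txt): modified={b.txt, d.txt} staged={f.txt}
After op 12 (git commit): modified={b.txt, d.txt} staged={none}
After op 13 (git reset d.txt): modified={b.txt, d.txt} staged={none}
After op 14 (git add b.txt): modified={d.txt} staged={b.txt}
After op 15 (modify e.txt): modified={d.txt, e.txt} staged={b.txt}
After op 16 (modify c.txt): modified={c.txt, d.txt, e.txt} staged={b.txt}
After op 17 (git add c.txt): modified={d.txt, e.txt} staged={b.txt, c.txt}
After op 18 (git add e.txt): modified={d.txt} staged={b.txt, c.txt, e.txt}
After op 19 (git add d.txt): modified={none} staged={b.txt, c.txt, d.txt, e.txt}
After op 20 (modify f.txt): modified={f.txt} staged={b.txt, c.txt, d.txt, e.txt}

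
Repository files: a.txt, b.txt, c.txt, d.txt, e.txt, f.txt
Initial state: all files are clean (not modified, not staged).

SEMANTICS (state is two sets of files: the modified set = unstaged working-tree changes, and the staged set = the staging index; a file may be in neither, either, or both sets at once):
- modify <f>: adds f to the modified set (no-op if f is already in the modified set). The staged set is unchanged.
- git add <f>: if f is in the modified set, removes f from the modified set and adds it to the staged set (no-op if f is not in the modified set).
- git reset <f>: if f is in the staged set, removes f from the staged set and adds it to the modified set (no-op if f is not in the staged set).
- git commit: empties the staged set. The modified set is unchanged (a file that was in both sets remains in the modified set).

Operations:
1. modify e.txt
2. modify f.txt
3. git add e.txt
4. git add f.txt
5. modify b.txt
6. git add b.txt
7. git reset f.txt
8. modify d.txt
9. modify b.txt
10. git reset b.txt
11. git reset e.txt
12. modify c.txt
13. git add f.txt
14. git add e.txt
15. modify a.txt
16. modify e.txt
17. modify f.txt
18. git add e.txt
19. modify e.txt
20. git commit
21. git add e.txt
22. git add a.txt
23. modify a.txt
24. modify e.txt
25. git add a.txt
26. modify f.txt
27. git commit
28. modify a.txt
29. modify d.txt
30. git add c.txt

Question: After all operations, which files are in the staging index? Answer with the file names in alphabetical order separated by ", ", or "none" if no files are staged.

After op 1 (modify e.txt): modified={e.txt} staged={none}
After op 2 (modify f.txt): modified={e.txt, f.txt} staged={none}
After op 3 (git add e.txt): modified={f.txt} staged={e.txt}
After op 4 (git add f.txt): modified={none} staged={e.txt, f.txt}
After op 5 (modify b.txt): modified={b.txt} staged={e.txt, f.txt}
After op 6 (git add b.txt): modified={none} staged={b.txt, e.txt, f.txt}
After op 7 (git reset f.txt): modified={f.txt} staged={b.txt, e.txt}
After op 8 (modify d.txt): modified={d.txt, f.txt} staged={b.txt, e.txt}
After op 9 (modify b.txt): modified={b.txt, d.txt, f.txt} staged={b.txt, e.txt}
After op 10 (git reset b.txt): modified={b.txt, d.txt, f.txt} staged={e.txt}
After op 11 (git reset e.txt): modified={b.txt, d.txt, e.txt, f.txt} staged={none}
After op 12 (modify c.txt): modified={b.txt, c.txt, d.txt, e.txt, f.txt} staged={none}
After op 13 (git add f.txt): modified={b.txt, c.txt, d.txt, e.txt} staged={f.txt}
After op 14 (git add e.txt): modified={b.txt, c.txt, d.txt} staged={e.txt, f.txt}
After op 15 (modify a.txt): modified={a.txt, b.txt, c.txt, d.txt} staged={e.txt, f.txt}
After op 16 (modify e.txt): modified={a.txt, b.txt, c.txt, d.txt, e.txt} staged={e.txt, f.txt}
After op 17 (modify f.txt): modified={a.txt, b.txt, c.txt, d.txt, e.txt, f.txt} staged={e.txt, f.txt}
After op 18 (git add e.txt): modified={a.txt, b.txt, c.txt, d.txt, f.txt} staged={e.txt, f.txt}
After op 19 (modify e.txt): modified={a.txt, b.txt, c.txt, d.txt, e.txt, f.txt} staged={e.txt, f.txt}
After op 20 (git commit): modified={a.txt, b.txt, c.txt, d.txt, e.txt, f.txt} staged={none}
After op 21 (git add e.txt): modified={a.txt, b.txt, c.txt, d.txt, f.txt} staged={e.txt}
After op 22 (git add a.txt): modified={b.txt, c.txt, d.txt, f.txt} staged={a.txt, e.txt}
After op 23 (modify a.txt): modified={a.txt, b.txt, c.txt, d.txt, f.txt} staged={a.txt, e.txt}
After op 24 (modify e.txt): modified={a.txt, b.txt, c.txt, d.txt, e.txt, f.txt} staged={a.txt, e.txt}
After op 25 (git add a.txt): modified={b.txt, c.txt, d.txt, e.txt, f.txt} staged={a.txt, e.txt}
After op 26 (modify f.txt): modified={b.txt, c.txt, d.txt, e.txt, f.txt} staged={a.txt, e.txt}
After op 27 (git commit): modified={b.txt, c.txt, d.txt, e.txt, f.txt} staged={none}
After op 28 (modify a.txt): modified={a.txt, b.txt, c.txt, d.txt, e.txt, f.txt} staged={none}
After op 29 (modify d.txt): modified={a.txt, b.txt, c.txt, d.txt, e.txt, f.txt} staged={none}
After op 30 (git add c.txt): modified={a.txt, b.txt, d.txt, e.txt, f.txt} staged={c.txt}

Answer: c.txt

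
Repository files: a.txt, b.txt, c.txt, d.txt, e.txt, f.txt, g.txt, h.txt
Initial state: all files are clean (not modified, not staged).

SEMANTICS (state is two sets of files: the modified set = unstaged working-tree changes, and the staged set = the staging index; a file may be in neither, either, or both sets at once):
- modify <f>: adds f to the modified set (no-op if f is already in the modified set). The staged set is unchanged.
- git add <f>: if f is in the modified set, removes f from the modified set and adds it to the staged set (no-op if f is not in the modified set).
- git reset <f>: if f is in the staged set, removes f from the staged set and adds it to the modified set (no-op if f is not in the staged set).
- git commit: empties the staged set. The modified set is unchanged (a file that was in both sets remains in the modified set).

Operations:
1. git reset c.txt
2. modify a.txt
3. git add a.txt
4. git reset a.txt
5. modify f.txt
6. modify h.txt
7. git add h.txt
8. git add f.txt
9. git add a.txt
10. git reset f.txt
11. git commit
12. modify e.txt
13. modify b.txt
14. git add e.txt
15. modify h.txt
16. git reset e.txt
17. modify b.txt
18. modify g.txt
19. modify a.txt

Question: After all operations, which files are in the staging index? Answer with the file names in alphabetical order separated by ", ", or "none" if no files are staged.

After op 1 (git reset c.txt): modified={none} staged={none}
After op 2 (modify a.txt): modified={a.txt} staged={none}
After op 3 (git add a.txt): modified={none} staged={a.txt}
After op 4 (git reset a.txt): modified={a.txt} staged={none}
After op 5 (modify f.txt): modified={a.txt, f.txt} staged={none}
After op 6 (modify h.txt): modified={a.txt, f.txt, h.txt} staged={none}
After op 7 (git add h.txt): modified={a.txt, f.txt} staged={h.txt}
After op 8 (git add f.txt): modified={a.txt} staged={f.txt, h.txt}
After op 9 (git add a.txt): modified={none} staged={a.txt, f.txt, h.txt}
After op 10 (git reset f.txt): modified={f.txt} staged={a.txt, h.txt}
After op 11 (git commit): modified={f.txt} staged={none}
After op 12 (modify e.txt): modified={e.txt, f.txt} staged={none}
After op 13 (modify b.txt): modified={b.txt, e.txt, f.txt} staged={none}
After op 14 (git add e.txt): modified={b.txt, f.txt} staged={e.txt}
After op 15 (modify h.txt): modified={b.txt, f.txt, h.txt} staged={e.txt}
After op 16 (git reset e.txt): modified={b.txt, e.txt, f.txt, h.txt} staged={none}
After op 17 (modify b.txt): modified={b.txt, e.txt, f.txt, h.txt} staged={none}
After op 18 (modify g.txt): modified={b.txt, e.txt, f.txt, g.txt, h.txt} staged={none}
After op 19 (modify a.txt): modified={a.txt, b.txt, e.txt, f.txt, g.txt, h.txt} staged={none}

Answer: none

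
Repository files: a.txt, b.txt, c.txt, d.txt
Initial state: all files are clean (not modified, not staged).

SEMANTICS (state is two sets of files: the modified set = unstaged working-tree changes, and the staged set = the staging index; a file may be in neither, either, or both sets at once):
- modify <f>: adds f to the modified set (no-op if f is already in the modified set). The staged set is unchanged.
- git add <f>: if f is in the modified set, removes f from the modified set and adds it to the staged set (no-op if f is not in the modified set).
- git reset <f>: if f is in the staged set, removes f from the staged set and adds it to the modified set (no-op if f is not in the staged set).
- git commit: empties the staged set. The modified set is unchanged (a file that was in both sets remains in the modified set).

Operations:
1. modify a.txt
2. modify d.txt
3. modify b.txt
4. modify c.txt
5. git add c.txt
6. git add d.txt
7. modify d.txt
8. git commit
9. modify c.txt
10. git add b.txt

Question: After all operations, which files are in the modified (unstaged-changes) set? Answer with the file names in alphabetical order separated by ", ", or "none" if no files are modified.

After op 1 (modify a.txt): modified={a.txt} staged={none}
After op 2 (modify d.txt): modified={a.txt, d.txt} staged={none}
After op 3 (modify b.txt): modified={a.txt, b.txt, d.txt} staged={none}
After op 4 (modify c.txt): modified={a.txt, b.txt, c.txt, d.txt} staged={none}
After op 5 (git add c.txt): modified={a.txt, b.txt, d.txt} staged={c.txt}
After op 6 (git add d.txt): modified={a.txt, b.txt} staged={c.txt, d.txt}
After op 7 (modify d.txt): modified={a.txt, b.txt, d.txt} staged={c.txt, d.txt}
After op 8 (git commit): modified={a.txt, b.txt, d.txt} staged={none}
After op 9 (modify c.txt): modified={a.txt, b.txt, c.txt, d.txt} staged={none}
After op 10 (git add b.txt): modified={a.txt, c.txt, d.txt} staged={b.txt}

Answer: a.txt, c.txt, d.txt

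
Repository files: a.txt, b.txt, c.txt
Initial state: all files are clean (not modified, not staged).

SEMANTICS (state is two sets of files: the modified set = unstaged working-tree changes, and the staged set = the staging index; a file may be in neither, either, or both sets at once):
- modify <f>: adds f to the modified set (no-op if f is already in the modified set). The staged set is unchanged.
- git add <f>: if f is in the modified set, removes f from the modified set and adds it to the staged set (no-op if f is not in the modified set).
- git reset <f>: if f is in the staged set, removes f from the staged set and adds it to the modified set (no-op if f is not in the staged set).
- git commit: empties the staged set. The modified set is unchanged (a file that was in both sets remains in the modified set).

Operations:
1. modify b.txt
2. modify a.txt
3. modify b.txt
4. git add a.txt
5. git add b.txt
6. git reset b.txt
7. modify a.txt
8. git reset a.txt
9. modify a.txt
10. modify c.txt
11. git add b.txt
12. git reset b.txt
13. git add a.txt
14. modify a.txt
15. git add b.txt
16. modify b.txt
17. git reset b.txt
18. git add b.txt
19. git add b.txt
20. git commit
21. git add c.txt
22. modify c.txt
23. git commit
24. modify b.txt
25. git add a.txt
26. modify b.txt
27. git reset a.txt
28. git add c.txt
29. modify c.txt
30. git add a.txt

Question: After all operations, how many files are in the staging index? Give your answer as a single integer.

After op 1 (modify b.txt): modified={b.txt} staged={none}
After op 2 (modify a.txt): modified={a.txt, b.txt} staged={none}
After op 3 (modify b.txt): modified={a.txt, b.txt} staged={none}
After op 4 (git add a.txt): modified={b.txt} staged={a.txt}
After op 5 (git add b.txt): modified={none} staged={a.txt, b.txt}
After op 6 (git reset b.txt): modified={b.txt} staged={a.txt}
After op 7 (modify a.txt): modified={a.txt, b.txt} staged={a.txt}
After op 8 (git reset a.txt): modified={a.txt, b.txt} staged={none}
After op 9 (modify a.txt): modified={a.txt, b.txt} staged={none}
After op 10 (modify c.txt): modified={a.txt, b.txt, c.txt} staged={none}
After op 11 (git add b.txt): modified={a.txt, c.txt} staged={b.txt}
After op 12 (git reset b.txt): modified={a.txt, b.txt, c.txt} staged={none}
After op 13 (git add a.txt): modified={b.txt, c.txt} staged={a.txt}
After op 14 (modify a.txt): modified={a.txt, b.txt, c.txt} staged={a.txt}
After op 15 (git add b.txt): modified={a.txt, c.txt} staged={a.txt, b.txt}
After op 16 (modify b.txt): modified={a.txt, b.txt, c.txt} staged={a.txt, b.txt}
After op 17 (git reset b.txt): modified={a.txt, b.txt, c.txt} staged={a.txt}
After op 18 (git add b.txt): modified={a.txt, c.txt} staged={a.txt, b.txt}
After op 19 (git add b.txt): modified={a.txt, c.txt} staged={a.txt, b.txt}
After op 20 (git commit): modified={a.txt, c.txt} staged={none}
After op 21 (git add c.txt): modified={a.txt} staged={c.txt}
After op 22 (modify c.txt): modified={a.txt, c.txt} staged={c.txt}
After op 23 (git commit): modified={a.txt, c.txt} staged={none}
After op 24 (modify b.txt): modified={a.txt, b.txt, c.txt} staged={none}
After op 25 (git add a.txt): modified={b.txt, c.txt} staged={a.txt}
After op 26 (modify b.txt): modified={b.txt, c.txt} staged={a.txt}
After op 27 (git reset a.txt): modified={a.txt, b.txt, c.txt} staged={none}
After op 28 (git add c.txt): modified={a.txt, b.txt} staged={c.txt}
After op 29 (modify c.txt): modified={a.txt, b.txt, c.txt} staged={c.txt}
After op 30 (git add a.txt): modified={b.txt, c.txt} staged={a.txt, c.txt}
Final staged set: {a.txt, c.txt} -> count=2

Answer: 2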